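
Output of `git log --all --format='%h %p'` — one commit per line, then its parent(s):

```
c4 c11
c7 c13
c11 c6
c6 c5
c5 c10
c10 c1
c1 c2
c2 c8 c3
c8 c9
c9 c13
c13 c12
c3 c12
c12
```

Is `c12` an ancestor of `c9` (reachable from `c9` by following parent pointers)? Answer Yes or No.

Yes

Ancestors of c9 (commits reachable by following parents): {c12, c13, c9}.
c12 is in that set, so it is an ancestor of c9.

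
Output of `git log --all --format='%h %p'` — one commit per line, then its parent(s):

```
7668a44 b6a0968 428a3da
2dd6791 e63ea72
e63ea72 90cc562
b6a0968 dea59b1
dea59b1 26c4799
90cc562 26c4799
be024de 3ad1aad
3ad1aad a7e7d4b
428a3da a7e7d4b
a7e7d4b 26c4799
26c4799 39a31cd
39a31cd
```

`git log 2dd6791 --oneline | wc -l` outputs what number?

5

Walking parent pointers from 2dd6791: reachable set = {26c4799, 2dd6791, 39a31cd, 90cc562, e63ea72}.
That is 5 commits.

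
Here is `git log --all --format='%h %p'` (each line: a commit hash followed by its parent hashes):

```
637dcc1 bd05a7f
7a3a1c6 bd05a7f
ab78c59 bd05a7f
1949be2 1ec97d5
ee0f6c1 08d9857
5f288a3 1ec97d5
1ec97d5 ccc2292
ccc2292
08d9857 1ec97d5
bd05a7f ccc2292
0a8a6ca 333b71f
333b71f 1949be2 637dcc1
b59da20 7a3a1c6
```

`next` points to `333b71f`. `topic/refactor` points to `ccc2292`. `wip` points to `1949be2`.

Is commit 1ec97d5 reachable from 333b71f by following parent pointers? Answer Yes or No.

Yes

Ancestors of 333b71f (commits reachable by following parents): {1949be2, 1ec97d5, 333b71f, 637dcc1, bd05a7f, ccc2292}.
1ec97d5 is in that set, so it is an ancestor of 333b71f.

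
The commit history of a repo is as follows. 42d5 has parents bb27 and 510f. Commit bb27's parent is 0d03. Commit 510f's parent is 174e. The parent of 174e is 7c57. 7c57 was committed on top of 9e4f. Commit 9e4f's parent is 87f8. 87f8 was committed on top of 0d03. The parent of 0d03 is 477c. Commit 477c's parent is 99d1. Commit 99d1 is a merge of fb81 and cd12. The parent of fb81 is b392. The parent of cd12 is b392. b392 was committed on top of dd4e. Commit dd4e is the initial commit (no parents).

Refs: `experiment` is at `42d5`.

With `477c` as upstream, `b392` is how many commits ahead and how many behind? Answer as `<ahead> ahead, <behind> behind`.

Reachable from b392: {b392, dd4e}.
Reachable from 477c: {477c, 99d1, b392, cd12, dd4e, fb81}.
Only in b392's history (ahead): {} — 0.
Only in 477c's history (behind): {477c, 99d1, cd12, fb81} — 4.

0 ahead, 4 behind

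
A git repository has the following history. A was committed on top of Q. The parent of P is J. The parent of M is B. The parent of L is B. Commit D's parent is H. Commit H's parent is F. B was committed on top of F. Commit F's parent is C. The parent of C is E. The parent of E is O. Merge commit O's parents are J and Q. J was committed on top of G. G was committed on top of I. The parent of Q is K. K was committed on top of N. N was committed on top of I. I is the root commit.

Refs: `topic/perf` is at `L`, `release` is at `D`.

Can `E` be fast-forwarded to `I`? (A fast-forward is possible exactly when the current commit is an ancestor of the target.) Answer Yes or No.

No

A fast-forward from E to I is possible iff E is an ancestor of I.
Ancestors of I: {I}.
E is not among them, so fast-forward is not possible.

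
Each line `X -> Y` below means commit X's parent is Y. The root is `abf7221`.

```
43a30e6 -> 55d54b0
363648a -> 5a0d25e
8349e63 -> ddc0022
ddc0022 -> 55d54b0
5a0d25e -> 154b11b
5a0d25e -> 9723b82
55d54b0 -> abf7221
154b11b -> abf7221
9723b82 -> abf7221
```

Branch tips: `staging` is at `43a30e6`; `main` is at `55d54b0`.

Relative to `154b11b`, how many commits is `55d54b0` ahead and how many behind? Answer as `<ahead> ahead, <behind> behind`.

Reachable from 55d54b0: {55d54b0, abf7221}.
Reachable from 154b11b: {154b11b, abf7221}.
Only in 55d54b0's history (ahead): {55d54b0} — 1.
Only in 154b11b's history (behind): {154b11b} — 1.

1 ahead, 1 behind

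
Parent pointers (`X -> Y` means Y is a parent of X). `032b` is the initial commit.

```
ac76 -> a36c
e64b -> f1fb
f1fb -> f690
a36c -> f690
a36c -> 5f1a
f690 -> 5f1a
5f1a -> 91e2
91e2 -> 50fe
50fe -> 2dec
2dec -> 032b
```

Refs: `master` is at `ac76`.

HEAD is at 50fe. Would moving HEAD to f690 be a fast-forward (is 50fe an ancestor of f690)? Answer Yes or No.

A fast-forward from 50fe to f690 is possible iff 50fe is an ancestor of f690.
Ancestors of f690: {032b, 2dec, 50fe, 5f1a, 91e2, f690}.
50fe is among them, so fast-forward is possible.

Yes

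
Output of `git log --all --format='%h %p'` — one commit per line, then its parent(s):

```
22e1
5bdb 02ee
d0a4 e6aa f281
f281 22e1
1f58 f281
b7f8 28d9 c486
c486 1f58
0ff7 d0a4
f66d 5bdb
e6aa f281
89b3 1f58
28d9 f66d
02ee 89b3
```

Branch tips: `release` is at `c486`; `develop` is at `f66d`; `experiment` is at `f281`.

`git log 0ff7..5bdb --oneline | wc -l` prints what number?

4

Reachable from 5bdb: {02ee, 1f58, 22e1, 5bdb, 89b3, f281}.
Reachable from 0ff7: {0ff7, 22e1, d0a4, e6aa, f281}.
In 5bdb's history but not 0ff7's: {02ee, 1f58, 5bdb, 89b3} — 4 commits.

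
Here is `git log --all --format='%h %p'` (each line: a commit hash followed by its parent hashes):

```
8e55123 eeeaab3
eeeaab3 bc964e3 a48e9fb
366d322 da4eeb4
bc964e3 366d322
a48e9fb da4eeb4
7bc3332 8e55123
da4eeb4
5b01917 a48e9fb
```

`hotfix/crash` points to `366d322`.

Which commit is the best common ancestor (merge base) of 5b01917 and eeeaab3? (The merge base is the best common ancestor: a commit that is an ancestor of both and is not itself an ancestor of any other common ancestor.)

Ancestors of 5b01917: {5b01917, a48e9fb, da4eeb4}.
Ancestors of eeeaab3: {366d322, a48e9fb, bc964e3, da4eeb4, eeeaab3}.
Common ancestors: {a48e9fb, da4eeb4}.
Among these, a48e9fb is not an ancestor of any other common ancestor — it is the merge base.

a48e9fb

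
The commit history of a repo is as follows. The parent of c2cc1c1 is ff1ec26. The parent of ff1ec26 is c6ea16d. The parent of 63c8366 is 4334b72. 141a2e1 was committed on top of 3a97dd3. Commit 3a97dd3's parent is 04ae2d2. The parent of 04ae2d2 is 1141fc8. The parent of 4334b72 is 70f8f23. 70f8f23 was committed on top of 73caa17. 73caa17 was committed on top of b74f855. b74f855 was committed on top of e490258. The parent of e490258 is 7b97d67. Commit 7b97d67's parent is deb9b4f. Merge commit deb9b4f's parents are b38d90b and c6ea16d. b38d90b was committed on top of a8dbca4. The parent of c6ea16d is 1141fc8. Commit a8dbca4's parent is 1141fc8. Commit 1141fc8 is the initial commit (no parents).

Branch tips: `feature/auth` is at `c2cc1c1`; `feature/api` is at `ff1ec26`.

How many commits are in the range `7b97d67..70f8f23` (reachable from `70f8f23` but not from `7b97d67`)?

Reachable from 70f8f23: {1141fc8, 70f8f23, 73caa17, 7b97d67, a8dbca4, b38d90b, b74f855, c6ea16d, deb9b4f, e490258}.
Reachable from 7b97d67: {1141fc8, 7b97d67, a8dbca4, b38d90b, c6ea16d, deb9b4f}.
In 70f8f23's history but not 7b97d67's: {70f8f23, 73caa17, b74f855, e490258} — 4 commits.

4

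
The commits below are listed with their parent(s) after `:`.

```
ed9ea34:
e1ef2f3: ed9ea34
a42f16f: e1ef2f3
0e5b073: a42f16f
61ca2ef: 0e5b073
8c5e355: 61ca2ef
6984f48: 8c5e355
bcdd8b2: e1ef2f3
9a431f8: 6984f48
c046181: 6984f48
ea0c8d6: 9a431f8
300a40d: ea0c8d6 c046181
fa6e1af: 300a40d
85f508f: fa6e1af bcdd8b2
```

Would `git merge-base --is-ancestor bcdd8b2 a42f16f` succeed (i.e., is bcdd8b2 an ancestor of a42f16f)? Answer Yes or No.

Ancestors of a42f16f: {a42f16f, e1ef2f3, ed9ea34}.
bcdd8b2 is not in that set, so it is not an ancestor of a42f16f.

No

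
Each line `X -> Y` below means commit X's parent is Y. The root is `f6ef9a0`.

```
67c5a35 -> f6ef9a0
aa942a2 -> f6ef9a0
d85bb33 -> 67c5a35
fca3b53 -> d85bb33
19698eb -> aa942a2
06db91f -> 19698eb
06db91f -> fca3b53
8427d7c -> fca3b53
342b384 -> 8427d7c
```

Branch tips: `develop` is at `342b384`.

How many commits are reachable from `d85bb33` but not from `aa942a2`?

Reachable from d85bb33: {67c5a35, d85bb33, f6ef9a0}.
Reachable from aa942a2: {aa942a2, f6ef9a0}.
In d85bb33's history but not aa942a2's: {67c5a35, d85bb33} — 2 commits.

2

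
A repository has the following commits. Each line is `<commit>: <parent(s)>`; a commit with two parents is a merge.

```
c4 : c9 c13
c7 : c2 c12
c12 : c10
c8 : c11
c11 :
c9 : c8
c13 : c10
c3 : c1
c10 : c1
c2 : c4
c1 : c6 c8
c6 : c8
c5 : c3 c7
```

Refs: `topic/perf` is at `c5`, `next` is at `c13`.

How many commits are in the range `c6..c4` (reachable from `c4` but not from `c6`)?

5

Reachable from c4: {c1, c10, c11, c13, c4, c6, c8, c9}.
Reachable from c6: {c11, c6, c8}.
In c4's history but not c6's: {c1, c10, c13, c4, c9} — 5 commits.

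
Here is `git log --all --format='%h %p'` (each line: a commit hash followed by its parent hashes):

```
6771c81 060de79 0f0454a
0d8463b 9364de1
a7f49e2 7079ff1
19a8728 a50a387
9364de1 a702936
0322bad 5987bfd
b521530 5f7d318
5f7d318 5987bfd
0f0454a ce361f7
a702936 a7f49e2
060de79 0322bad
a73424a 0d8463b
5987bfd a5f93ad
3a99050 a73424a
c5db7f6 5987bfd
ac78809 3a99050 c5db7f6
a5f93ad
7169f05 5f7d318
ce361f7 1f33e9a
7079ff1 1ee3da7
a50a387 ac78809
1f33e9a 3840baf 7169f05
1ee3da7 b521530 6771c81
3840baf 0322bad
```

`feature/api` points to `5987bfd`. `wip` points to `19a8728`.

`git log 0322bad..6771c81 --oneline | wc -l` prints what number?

8

Reachable from 6771c81: {0322bad, 060de79, 0f0454a, 1f33e9a, 3840baf, 5987bfd, 5f7d318, 6771c81, 7169f05, a5f93ad, ce361f7}.
Reachable from 0322bad: {0322bad, 5987bfd, a5f93ad}.
In 6771c81's history but not 0322bad's: {060de79, 0f0454a, 1f33e9a, 3840baf, 5f7d318, 6771c81, 7169f05, ce361f7} — 8 commits.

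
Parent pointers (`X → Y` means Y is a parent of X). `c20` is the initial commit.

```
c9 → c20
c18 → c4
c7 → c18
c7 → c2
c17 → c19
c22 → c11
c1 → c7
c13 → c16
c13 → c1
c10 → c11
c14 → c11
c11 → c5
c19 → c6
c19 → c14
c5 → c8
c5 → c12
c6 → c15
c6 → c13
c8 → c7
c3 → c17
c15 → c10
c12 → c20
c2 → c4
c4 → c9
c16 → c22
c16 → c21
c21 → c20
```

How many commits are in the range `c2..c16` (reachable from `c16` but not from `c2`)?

9

Reachable from c16: {c11, c12, c16, c18, c2, c20, c21, c22, c4, c5, c7, c8, c9}.
Reachable from c2: {c2, c20, c4, c9}.
In c16's history but not c2's: {c11, c12, c16, c18, c21, c22, c5, c7, c8} — 9 commits.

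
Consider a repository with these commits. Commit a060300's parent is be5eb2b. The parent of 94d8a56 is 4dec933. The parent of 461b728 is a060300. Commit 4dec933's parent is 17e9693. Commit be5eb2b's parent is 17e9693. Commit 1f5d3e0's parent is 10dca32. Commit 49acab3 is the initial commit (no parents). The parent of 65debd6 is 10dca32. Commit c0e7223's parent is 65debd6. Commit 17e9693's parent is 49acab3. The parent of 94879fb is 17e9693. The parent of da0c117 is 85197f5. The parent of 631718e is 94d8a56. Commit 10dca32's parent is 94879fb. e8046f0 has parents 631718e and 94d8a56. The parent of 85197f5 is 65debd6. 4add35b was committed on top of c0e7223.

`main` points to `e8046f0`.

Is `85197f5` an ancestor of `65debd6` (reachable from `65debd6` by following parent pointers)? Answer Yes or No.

Ancestors of 65debd6: {10dca32, 17e9693, 49acab3, 65debd6, 94879fb}.
85197f5 is not in that set, so it is not an ancestor of 65debd6.

No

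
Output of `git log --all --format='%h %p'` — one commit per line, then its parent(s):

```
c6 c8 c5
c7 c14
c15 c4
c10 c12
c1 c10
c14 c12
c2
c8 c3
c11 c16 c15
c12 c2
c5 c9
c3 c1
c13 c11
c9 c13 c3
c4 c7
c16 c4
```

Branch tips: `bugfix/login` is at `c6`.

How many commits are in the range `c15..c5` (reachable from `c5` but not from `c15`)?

Reachable from c5: {c1, c10, c11, c12, c13, c14, c15, c16, c2, c3, c4, c5, c7, c9}.
Reachable from c15: {c12, c14, c15, c2, c4, c7}.
In c5's history but not c15's: {c1, c10, c11, c13, c16, c3, c5, c9} — 8 commits.

8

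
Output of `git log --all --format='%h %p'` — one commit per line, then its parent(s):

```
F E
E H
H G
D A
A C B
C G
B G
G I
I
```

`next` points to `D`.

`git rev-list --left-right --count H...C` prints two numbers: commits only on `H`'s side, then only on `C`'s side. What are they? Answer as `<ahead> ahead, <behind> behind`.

Reachable from H: {G, H, I}.
Reachable from C: {C, G, I}.
Only in H's history (ahead): {H} — 1.
Only in C's history (behind): {C} — 1.

1 ahead, 1 behind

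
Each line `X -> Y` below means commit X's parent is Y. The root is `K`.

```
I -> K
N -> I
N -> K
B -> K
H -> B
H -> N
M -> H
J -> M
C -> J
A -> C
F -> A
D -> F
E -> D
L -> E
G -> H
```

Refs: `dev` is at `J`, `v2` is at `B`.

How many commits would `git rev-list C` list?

8

Walking parent pointers from C: reachable set = {B, C, H, I, J, K, M, N}.
That is 8 commits.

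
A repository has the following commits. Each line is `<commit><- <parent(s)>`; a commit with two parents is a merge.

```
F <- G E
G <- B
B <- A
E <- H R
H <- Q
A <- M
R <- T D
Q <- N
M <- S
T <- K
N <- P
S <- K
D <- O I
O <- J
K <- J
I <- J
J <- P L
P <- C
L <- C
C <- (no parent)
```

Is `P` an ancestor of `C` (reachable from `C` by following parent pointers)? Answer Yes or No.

Ancestors of C: {C}.
P is not in that set, so it is not an ancestor of C.

No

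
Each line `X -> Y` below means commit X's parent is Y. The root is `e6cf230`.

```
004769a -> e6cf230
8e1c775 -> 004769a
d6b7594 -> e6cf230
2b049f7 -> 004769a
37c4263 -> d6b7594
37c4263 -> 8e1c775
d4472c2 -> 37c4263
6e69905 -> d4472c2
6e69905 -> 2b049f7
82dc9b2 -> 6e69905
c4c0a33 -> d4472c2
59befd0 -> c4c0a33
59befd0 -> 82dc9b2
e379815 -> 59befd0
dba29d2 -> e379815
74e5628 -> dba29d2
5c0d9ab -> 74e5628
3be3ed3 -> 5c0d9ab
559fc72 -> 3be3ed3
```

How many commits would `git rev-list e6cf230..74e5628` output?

13

Reachable from 74e5628: {004769a, 2b049f7, 37c4263, 59befd0, 6e69905, 74e5628, 82dc9b2, 8e1c775, c4c0a33, d4472c2, d6b7594, dba29d2, e379815, e6cf230}.
Reachable from e6cf230: {e6cf230}.
In 74e5628's history but not e6cf230's: {004769a, 2b049f7, 37c4263, 59befd0, 6e69905, 74e5628, 82dc9b2, 8e1c775, c4c0a33, d4472c2, d6b7594, dba29d2, e379815} — 13 commits.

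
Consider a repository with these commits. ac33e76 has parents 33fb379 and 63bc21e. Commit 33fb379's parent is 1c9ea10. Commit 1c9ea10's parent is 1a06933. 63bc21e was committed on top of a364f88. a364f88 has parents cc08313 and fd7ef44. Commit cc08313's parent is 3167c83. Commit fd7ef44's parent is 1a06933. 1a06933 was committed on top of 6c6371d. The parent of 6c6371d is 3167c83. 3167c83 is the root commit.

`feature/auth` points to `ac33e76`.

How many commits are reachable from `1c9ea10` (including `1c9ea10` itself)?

Walking parent pointers from 1c9ea10: reachable set = {1a06933, 1c9ea10, 3167c83, 6c6371d}.
That is 4 commits.

4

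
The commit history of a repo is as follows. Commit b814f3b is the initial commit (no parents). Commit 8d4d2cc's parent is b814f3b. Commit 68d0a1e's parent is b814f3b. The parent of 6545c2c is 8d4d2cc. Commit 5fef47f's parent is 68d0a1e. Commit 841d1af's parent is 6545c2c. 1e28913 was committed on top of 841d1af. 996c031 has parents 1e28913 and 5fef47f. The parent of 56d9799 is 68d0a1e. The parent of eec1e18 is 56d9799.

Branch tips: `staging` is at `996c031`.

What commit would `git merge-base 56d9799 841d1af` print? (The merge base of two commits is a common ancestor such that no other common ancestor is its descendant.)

b814f3b

Ancestors of 56d9799: {56d9799, 68d0a1e, b814f3b}.
Ancestors of 841d1af: {6545c2c, 841d1af, 8d4d2cc, b814f3b}.
Common ancestors: {b814f3b}.
The only common ancestor is b814f3b, so it is the merge base.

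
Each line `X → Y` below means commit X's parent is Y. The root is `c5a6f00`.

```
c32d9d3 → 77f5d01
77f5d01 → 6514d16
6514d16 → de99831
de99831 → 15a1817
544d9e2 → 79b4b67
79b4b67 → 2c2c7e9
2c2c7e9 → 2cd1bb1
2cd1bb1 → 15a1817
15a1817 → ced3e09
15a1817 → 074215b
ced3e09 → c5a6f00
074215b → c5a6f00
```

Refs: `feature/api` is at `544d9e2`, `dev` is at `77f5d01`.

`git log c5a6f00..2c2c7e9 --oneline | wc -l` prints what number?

Reachable from 2c2c7e9: {074215b, 15a1817, 2c2c7e9, 2cd1bb1, c5a6f00, ced3e09}.
Reachable from c5a6f00: {c5a6f00}.
In 2c2c7e9's history but not c5a6f00's: {074215b, 15a1817, 2c2c7e9, 2cd1bb1, ced3e09} — 5 commits.

5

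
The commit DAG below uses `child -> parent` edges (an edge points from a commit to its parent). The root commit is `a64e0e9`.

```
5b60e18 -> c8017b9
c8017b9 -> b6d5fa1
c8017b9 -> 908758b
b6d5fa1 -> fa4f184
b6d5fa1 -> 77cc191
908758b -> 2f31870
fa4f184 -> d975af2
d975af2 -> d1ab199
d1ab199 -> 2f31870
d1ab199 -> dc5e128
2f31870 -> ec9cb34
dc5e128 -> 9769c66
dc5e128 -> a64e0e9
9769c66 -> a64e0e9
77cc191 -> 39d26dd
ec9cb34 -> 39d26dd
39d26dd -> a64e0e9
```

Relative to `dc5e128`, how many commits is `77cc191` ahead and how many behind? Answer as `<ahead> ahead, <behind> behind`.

2 ahead, 2 behind

Reachable from 77cc191: {39d26dd, 77cc191, a64e0e9}.
Reachable from dc5e128: {9769c66, a64e0e9, dc5e128}.
Only in 77cc191's history (ahead): {39d26dd, 77cc191} — 2.
Only in dc5e128's history (behind): {9769c66, dc5e128} — 2.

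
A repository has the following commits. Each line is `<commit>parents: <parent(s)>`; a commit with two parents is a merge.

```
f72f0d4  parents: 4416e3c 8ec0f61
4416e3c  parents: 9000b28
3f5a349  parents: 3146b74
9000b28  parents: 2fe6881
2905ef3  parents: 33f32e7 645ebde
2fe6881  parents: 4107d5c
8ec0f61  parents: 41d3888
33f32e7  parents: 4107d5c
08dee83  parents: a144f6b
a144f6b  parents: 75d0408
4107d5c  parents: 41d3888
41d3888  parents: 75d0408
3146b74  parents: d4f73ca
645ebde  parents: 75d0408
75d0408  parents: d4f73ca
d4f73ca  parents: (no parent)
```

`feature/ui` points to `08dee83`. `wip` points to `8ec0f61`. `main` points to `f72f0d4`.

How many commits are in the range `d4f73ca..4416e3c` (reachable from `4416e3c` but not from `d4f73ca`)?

Reachable from 4416e3c: {2fe6881, 4107d5c, 41d3888, 4416e3c, 75d0408, 9000b28, d4f73ca}.
Reachable from d4f73ca: {d4f73ca}.
In 4416e3c's history but not d4f73ca's: {2fe6881, 4107d5c, 41d3888, 4416e3c, 75d0408, 9000b28} — 6 commits.

6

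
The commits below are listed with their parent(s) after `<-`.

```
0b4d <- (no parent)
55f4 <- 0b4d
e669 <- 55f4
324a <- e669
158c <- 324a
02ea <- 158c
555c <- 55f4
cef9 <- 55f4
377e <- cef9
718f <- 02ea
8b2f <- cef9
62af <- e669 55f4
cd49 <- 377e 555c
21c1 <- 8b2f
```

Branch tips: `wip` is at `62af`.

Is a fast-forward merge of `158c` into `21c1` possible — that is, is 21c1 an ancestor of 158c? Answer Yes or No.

A fast-forward from 21c1 to 158c is possible iff 21c1 is an ancestor of 158c.
Ancestors of 158c: {0b4d, 158c, 324a, 55f4, e669}.
21c1 is not among them, so fast-forward is not possible.

No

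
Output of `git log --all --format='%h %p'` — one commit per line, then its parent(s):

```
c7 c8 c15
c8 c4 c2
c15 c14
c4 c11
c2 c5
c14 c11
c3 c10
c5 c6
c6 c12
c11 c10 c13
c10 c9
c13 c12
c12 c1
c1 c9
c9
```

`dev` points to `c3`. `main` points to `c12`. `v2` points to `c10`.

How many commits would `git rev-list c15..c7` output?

6

Reachable from c7: {c1, c10, c11, c12, c13, c14, c15, c2, c4, c5, c6, c7, c8, c9}.
Reachable from c15: {c1, c10, c11, c12, c13, c14, c15, c9}.
In c7's history but not c15's: {c2, c4, c5, c6, c7, c8} — 6 commits.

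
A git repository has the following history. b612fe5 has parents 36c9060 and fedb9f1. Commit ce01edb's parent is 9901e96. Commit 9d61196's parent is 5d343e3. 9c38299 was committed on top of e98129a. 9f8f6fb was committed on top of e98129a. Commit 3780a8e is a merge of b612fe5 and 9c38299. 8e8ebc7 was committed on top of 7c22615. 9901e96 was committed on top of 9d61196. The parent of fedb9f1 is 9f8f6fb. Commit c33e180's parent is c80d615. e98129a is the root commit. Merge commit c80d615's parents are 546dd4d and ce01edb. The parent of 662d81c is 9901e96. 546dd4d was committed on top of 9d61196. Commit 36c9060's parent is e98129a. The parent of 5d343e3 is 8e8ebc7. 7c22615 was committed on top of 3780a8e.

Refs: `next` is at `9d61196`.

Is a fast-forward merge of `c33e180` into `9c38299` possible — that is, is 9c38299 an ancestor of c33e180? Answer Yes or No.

A fast-forward from 9c38299 to c33e180 is possible iff 9c38299 is an ancestor of c33e180.
Ancestors of c33e180: {36c9060, 3780a8e, 546dd4d, 5d343e3, 7c22615, 8e8ebc7, 9901e96, 9c38299, 9d61196, 9f8f6fb, b612fe5, c33e180, c80d615, ce01edb, e98129a, fedb9f1}.
9c38299 is among them, so fast-forward is possible.

Yes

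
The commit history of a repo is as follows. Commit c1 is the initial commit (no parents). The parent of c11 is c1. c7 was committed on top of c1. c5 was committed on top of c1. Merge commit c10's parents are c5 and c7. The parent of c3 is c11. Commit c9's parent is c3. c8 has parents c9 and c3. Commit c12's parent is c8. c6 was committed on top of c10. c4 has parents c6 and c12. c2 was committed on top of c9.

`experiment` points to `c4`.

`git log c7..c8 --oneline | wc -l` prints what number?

4

Reachable from c8: {c1, c11, c3, c8, c9}.
Reachable from c7: {c1, c7}.
In c8's history but not c7's: {c11, c3, c8, c9} — 4 commits.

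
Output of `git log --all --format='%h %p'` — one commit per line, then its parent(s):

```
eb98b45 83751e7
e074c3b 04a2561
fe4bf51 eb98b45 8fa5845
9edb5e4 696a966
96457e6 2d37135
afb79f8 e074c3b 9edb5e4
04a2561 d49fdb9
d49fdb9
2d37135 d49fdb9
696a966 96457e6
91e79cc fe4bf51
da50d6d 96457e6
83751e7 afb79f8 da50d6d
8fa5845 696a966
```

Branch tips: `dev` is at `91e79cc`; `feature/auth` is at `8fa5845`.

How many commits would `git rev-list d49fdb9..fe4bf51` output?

12

Reachable from fe4bf51: {04a2561, 2d37135, 696a966, 83751e7, 8fa5845, 96457e6, 9edb5e4, afb79f8, d49fdb9, da50d6d, e074c3b, eb98b45, fe4bf51}.
Reachable from d49fdb9: {d49fdb9}.
In fe4bf51's history but not d49fdb9's: {04a2561, 2d37135, 696a966, 83751e7, 8fa5845, 96457e6, 9edb5e4, afb79f8, da50d6d, e074c3b, eb98b45, fe4bf51} — 12 commits.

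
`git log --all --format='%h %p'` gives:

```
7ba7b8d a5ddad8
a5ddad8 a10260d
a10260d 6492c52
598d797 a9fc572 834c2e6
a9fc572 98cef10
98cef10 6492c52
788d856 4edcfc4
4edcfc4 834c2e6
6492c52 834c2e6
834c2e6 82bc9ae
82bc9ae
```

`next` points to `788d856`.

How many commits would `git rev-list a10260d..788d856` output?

Reachable from 788d856: {4edcfc4, 788d856, 82bc9ae, 834c2e6}.
Reachable from a10260d: {6492c52, 82bc9ae, 834c2e6, a10260d}.
In 788d856's history but not a10260d's: {4edcfc4, 788d856} — 2 commits.

2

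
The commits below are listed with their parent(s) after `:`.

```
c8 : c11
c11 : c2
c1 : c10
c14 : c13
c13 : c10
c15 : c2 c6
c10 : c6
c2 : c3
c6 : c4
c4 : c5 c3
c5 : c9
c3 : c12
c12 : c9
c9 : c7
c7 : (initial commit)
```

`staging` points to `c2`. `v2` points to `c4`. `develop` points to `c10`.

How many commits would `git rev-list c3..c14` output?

Reachable from c14: {c10, c12, c13, c14, c3, c4, c5, c6, c7, c9}.
Reachable from c3: {c12, c3, c7, c9}.
In c14's history but not c3's: {c10, c13, c14, c4, c5, c6} — 6 commits.

6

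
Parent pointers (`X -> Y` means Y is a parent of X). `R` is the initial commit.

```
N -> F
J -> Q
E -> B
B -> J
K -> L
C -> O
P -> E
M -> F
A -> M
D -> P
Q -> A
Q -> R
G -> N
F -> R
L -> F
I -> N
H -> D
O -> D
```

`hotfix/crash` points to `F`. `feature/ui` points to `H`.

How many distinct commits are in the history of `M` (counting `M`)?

Walking parent pointers from M: reachable set = {F, M, R}.
That is 3 commits.

3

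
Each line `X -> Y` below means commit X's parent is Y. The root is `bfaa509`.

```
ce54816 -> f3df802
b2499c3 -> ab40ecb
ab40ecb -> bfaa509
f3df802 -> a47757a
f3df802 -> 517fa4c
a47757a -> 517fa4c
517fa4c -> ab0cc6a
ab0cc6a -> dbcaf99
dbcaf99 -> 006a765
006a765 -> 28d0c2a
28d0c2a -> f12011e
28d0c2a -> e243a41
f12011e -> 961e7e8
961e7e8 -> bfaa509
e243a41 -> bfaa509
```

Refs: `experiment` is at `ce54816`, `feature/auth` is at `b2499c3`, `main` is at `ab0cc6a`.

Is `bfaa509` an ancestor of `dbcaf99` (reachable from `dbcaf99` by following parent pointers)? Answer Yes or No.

Yes

Ancestors of dbcaf99 (commits reachable by following parents): {006a765, 28d0c2a, 961e7e8, bfaa509, dbcaf99, e243a41, f12011e}.
bfaa509 is in that set, so it is an ancestor of dbcaf99.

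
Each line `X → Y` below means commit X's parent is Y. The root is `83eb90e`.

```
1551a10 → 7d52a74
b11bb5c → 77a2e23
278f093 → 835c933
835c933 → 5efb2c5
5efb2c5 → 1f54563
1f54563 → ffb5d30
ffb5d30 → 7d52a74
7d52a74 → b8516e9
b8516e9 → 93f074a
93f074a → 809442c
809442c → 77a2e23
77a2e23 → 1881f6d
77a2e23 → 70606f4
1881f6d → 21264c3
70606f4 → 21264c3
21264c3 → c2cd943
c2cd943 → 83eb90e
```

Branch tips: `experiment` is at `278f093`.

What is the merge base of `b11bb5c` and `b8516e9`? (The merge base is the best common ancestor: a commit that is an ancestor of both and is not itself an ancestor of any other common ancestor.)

77a2e23

Ancestors of b11bb5c: {1881f6d, 21264c3, 70606f4, 77a2e23, 83eb90e, b11bb5c, c2cd943}.
Ancestors of b8516e9: {1881f6d, 21264c3, 70606f4, 77a2e23, 809442c, 83eb90e, 93f074a, b8516e9, c2cd943}.
Common ancestors: {1881f6d, 21264c3, 70606f4, 77a2e23, 83eb90e, c2cd943}.
Among these, 77a2e23 is not an ancestor of any other common ancestor — it is the merge base.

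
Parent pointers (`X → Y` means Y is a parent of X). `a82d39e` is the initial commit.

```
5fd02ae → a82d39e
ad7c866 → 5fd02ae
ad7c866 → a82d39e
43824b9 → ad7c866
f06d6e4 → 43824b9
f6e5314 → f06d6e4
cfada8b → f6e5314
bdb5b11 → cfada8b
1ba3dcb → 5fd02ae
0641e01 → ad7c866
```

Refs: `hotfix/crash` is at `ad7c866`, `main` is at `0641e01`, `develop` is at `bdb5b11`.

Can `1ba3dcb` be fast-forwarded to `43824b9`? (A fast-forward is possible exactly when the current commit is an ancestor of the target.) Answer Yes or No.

No

A fast-forward from 1ba3dcb to 43824b9 is possible iff 1ba3dcb is an ancestor of 43824b9.
Ancestors of 43824b9: {43824b9, 5fd02ae, a82d39e, ad7c866}.
1ba3dcb is not among them, so fast-forward is not possible.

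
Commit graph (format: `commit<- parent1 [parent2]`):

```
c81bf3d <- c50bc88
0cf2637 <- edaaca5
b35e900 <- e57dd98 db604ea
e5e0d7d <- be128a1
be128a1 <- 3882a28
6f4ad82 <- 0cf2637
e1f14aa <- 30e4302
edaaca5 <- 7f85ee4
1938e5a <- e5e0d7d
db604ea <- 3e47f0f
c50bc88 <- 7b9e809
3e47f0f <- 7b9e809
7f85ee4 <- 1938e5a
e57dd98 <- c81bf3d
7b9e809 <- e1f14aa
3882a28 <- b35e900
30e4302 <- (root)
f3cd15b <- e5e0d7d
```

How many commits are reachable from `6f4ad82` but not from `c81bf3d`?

12

Reachable from 6f4ad82: {0cf2637, 1938e5a, 30e4302, 3882a28, 3e47f0f, 6f4ad82, 7b9e809, 7f85ee4, b35e900, be128a1, c50bc88, c81bf3d, db604ea, e1f14aa, e57dd98, e5e0d7d, edaaca5}.
Reachable from c81bf3d: {30e4302, 7b9e809, c50bc88, c81bf3d, e1f14aa}.
In 6f4ad82's history but not c81bf3d's: {0cf2637, 1938e5a, 3882a28, 3e47f0f, 6f4ad82, 7f85ee4, b35e900, be128a1, db604ea, e57dd98, e5e0d7d, edaaca5} — 12 commits.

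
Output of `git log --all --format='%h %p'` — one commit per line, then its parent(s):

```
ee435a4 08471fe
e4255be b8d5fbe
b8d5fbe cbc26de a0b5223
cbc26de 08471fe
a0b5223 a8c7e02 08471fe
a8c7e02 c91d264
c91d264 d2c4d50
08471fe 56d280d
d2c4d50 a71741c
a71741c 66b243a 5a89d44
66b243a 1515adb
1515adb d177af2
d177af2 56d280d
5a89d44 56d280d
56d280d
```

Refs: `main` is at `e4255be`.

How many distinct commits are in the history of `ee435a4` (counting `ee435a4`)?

3

Walking parent pointers from ee435a4: reachable set = {08471fe, 56d280d, ee435a4}.
That is 3 commits.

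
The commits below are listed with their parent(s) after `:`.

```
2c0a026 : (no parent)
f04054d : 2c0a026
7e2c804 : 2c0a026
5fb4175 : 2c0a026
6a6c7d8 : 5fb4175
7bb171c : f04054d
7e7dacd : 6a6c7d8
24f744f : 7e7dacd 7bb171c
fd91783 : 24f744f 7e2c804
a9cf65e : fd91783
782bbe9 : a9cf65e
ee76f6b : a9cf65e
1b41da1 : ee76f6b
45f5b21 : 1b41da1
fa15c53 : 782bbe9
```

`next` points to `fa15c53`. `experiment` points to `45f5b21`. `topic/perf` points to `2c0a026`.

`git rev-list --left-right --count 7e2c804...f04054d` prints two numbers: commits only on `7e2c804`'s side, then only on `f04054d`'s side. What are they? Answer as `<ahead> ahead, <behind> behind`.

Reachable from 7e2c804: {2c0a026, 7e2c804}.
Reachable from f04054d: {2c0a026, f04054d}.
Only in 7e2c804's history (ahead): {7e2c804} — 1.
Only in f04054d's history (behind): {f04054d} — 1.

1 ahead, 1 behind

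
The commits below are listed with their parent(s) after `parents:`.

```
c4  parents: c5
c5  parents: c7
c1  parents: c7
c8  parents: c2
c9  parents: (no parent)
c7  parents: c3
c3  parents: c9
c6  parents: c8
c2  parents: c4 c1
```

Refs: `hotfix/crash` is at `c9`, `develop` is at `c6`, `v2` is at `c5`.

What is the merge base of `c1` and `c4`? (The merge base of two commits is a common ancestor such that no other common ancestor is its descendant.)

Ancestors of c1: {c1, c3, c7, c9}.
Ancestors of c4: {c3, c4, c5, c7, c9}.
Common ancestors: {c3, c7, c9}.
Among these, c7 is not an ancestor of any other common ancestor — it is the merge base.

c7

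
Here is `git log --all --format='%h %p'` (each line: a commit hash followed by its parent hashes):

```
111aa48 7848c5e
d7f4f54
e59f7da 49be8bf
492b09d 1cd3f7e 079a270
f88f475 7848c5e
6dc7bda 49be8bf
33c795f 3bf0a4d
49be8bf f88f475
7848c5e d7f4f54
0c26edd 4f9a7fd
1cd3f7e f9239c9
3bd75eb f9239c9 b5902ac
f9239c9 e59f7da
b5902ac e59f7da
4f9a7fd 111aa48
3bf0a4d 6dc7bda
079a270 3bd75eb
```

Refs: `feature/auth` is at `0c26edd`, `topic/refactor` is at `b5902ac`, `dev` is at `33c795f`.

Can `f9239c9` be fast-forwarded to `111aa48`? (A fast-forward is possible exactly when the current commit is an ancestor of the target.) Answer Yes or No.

A fast-forward from f9239c9 to 111aa48 is possible iff f9239c9 is an ancestor of 111aa48.
Ancestors of 111aa48: {111aa48, 7848c5e, d7f4f54}.
f9239c9 is not among them, so fast-forward is not possible.

No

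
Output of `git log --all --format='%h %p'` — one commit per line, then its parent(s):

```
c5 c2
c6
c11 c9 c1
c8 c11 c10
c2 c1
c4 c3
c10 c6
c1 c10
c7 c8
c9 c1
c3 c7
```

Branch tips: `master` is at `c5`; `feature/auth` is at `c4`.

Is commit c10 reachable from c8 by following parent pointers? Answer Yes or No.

Ancestors of c8 (commits reachable by following parents): {c1, c10, c11, c6, c8, c9}.
c10 is in that set, so it is an ancestor of c8.

Yes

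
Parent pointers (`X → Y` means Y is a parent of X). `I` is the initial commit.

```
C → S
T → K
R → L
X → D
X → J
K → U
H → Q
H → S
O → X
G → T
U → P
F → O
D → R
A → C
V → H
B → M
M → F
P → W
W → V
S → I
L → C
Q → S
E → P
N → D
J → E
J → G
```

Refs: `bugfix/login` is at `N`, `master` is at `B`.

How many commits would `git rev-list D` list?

6

Walking parent pointers from D: reachable set = {C, D, I, L, R, S}.
That is 6 commits.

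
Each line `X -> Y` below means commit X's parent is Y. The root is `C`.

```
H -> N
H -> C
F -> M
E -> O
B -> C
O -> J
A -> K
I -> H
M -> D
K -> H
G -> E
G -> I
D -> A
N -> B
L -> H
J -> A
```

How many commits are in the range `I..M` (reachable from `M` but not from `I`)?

4

Reachable from M: {A, B, C, D, H, K, M, N}.
Reachable from I: {B, C, H, I, N}.
In M's history but not I's: {A, D, K, M} — 4 commits.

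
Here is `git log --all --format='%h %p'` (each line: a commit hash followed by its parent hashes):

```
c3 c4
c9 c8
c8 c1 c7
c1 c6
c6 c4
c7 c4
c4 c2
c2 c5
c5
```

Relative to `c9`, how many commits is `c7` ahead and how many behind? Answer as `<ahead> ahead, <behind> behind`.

Reachable from c7: {c2, c4, c5, c7}.
Reachable from c9: {c1, c2, c4, c5, c6, c7, c8, c9}.
Only in c7's history (ahead): {} — 0.
Only in c9's history (behind): {c1, c6, c8, c9} — 4.

0 ahead, 4 behind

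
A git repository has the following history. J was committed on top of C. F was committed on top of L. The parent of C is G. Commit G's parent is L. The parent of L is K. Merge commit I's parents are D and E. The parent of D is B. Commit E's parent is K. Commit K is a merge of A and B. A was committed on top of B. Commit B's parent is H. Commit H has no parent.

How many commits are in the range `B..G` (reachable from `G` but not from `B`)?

4

Reachable from G: {A, B, G, H, K, L}.
Reachable from B: {B, H}.
In G's history but not B's: {A, G, K, L} — 4 commits.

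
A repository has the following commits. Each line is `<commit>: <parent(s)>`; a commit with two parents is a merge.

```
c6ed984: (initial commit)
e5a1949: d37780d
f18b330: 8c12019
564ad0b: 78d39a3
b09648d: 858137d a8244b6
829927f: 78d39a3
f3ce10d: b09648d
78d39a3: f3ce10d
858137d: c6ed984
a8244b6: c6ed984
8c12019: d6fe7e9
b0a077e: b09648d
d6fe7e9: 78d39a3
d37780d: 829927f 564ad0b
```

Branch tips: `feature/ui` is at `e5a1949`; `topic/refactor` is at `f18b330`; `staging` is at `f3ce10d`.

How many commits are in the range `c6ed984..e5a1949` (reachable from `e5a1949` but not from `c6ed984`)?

9

Reachable from e5a1949: {564ad0b, 78d39a3, 829927f, 858137d, a8244b6, b09648d, c6ed984, d37780d, e5a1949, f3ce10d}.
Reachable from c6ed984: {c6ed984}.
In e5a1949's history but not c6ed984's: {564ad0b, 78d39a3, 829927f, 858137d, a8244b6, b09648d, d37780d, e5a1949, f3ce10d} — 9 commits.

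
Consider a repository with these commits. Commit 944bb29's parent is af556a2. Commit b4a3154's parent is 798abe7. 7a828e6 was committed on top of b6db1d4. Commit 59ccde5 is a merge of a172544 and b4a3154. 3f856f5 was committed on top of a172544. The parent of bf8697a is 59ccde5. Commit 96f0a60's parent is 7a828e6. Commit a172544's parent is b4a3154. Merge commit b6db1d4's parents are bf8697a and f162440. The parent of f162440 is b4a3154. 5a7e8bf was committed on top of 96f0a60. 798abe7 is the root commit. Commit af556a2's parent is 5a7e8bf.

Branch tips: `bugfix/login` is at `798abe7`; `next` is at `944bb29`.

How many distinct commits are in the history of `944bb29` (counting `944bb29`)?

12

Walking parent pointers from 944bb29: reachable set = {59ccde5, 5a7e8bf, 798abe7, 7a828e6, 944bb29, 96f0a60, a172544, af556a2, b4a3154, b6db1d4, bf8697a, f162440}.
That is 12 commits.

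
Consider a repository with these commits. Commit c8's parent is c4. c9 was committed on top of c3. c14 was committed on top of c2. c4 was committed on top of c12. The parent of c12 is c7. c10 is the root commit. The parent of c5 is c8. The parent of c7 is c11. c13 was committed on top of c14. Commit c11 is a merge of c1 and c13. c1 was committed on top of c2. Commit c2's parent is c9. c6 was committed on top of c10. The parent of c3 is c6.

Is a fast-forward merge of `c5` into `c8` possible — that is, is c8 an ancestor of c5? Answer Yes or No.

A fast-forward from c8 to c5 is possible iff c8 is an ancestor of c5.
Ancestors of c5: {c1, c10, c11, c12, c13, c14, c2, c3, c4, c5, c6, c7, c8, c9}.
c8 is among them, so fast-forward is possible.

Yes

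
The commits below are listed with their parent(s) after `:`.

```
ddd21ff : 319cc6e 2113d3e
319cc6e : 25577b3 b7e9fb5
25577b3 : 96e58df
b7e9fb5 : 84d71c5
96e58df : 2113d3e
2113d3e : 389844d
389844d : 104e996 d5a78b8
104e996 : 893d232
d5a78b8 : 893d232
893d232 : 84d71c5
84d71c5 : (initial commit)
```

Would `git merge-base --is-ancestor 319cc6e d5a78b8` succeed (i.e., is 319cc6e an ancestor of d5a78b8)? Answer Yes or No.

No

Ancestors of d5a78b8: {84d71c5, 893d232, d5a78b8}.
319cc6e is not in that set, so it is not an ancestor of d5a78b8.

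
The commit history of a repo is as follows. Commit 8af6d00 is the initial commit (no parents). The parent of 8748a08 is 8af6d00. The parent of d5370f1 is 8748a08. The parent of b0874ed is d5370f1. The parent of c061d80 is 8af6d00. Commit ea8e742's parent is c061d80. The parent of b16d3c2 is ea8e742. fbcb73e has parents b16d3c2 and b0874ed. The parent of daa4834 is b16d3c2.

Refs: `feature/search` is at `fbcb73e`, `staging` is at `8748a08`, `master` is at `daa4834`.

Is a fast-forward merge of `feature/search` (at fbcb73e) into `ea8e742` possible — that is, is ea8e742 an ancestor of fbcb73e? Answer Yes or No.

Yes

A fast-forward from ea8e742 to fbcb73e is possible iff ea8e742 is an ancestor of fbcb73e.
Ancestors of fbcb73e: {8748a08, 8af6d00, b0874ed, b16d3c2, c061d80, d5370f1, ea8e742, fbcb73e}.
ea8e742 is among them, so fast-forward is possible.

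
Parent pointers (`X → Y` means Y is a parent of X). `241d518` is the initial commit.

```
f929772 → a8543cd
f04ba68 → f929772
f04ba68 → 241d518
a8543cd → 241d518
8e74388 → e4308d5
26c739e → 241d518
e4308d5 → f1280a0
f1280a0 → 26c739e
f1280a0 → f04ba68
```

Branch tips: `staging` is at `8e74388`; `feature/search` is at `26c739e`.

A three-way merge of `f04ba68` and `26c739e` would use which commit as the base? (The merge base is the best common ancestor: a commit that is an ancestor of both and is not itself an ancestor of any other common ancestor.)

241d518

Ancestors of f04ba68: {241d518, a8543cd, f04ba68, f929772}.
Ancestors of 26c739e: {241d518, 26c739e}.
Common ancestors: {241d518}.
The only common ancestor is 241d518, so it is the merge base.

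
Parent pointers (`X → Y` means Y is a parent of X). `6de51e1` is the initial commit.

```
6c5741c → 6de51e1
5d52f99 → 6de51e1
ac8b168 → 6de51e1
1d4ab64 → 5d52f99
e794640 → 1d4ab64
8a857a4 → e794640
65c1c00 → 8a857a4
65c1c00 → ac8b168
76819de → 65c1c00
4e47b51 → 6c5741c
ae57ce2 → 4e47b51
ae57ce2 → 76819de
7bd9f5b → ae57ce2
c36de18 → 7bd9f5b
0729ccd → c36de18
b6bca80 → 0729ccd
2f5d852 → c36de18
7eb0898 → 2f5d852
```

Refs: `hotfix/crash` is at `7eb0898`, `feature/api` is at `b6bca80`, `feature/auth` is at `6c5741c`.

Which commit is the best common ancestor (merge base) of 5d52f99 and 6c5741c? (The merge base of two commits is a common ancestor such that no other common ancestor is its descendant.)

6de51e1

Ancestors of 5d52f99: {5d52f99, 6de51e1}.
Ancestors of 6c5741c: {6c5741c, 6de51e1}.
Common ancestors: {6de51e1}.
The only common ancestor is 6de51e1, so it is the merge base.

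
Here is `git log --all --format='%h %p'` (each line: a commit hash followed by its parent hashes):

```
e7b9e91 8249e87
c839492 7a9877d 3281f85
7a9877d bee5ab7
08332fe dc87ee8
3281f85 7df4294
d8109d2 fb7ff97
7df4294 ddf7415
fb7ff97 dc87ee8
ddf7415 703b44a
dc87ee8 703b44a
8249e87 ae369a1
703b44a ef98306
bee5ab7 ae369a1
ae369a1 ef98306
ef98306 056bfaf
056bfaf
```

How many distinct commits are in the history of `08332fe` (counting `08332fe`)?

Walking parent pointers from 08332fe: reachable set = {056bfaf, 08332fe, 703b44a, dc87ee8, ef98306}.
That is 5 commits.

5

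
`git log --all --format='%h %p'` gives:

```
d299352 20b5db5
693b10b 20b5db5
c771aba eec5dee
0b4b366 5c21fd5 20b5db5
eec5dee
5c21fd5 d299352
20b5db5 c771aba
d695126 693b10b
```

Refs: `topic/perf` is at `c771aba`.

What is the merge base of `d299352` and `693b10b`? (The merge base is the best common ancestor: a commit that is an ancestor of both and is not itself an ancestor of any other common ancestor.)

20b5db5

Ancestors of d299352: {20b5db5, c771aba, d299352, eec5dee}.
Ancestors of 693b10b: {20b5db5, 693b10b, c771aba, eec5dee}.
Common ancestors: {20b5db5, c771aba, eec5dee}.
Among these, 20b5db5 is not an ancestor of any other common ancestor — it is the merge base.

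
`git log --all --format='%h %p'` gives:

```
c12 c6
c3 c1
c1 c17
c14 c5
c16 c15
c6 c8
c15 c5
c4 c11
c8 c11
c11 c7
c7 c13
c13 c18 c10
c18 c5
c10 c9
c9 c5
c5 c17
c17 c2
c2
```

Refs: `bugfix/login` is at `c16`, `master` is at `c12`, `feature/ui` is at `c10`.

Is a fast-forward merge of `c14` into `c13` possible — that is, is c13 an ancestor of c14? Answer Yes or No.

A fast-forward from c13 to c14 is possible iff c13 is an ancestor of c14.
Ancestors of c14: {c14, c17, c2, c5}.
c13 is not among them, so fast-forward is not possible.

No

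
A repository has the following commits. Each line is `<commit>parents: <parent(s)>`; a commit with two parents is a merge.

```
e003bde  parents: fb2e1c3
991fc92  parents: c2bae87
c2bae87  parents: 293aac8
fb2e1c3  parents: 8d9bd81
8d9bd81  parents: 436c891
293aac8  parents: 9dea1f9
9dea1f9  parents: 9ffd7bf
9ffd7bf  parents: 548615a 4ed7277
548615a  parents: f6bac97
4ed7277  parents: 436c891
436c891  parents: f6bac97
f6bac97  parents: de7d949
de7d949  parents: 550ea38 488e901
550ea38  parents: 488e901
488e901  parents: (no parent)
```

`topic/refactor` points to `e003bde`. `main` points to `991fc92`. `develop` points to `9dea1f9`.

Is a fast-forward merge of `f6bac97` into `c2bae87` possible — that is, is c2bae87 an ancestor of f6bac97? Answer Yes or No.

No

A fast-forward from c2bae87 to f6bac97 is possible iff c2bae87 is an ancestor of f6bac97.
Ancestors of f6bac97: {488e901, 550ea38, de7d949, f6bac97}.
c2bae87 is not among them, so fast-forward is not possible.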